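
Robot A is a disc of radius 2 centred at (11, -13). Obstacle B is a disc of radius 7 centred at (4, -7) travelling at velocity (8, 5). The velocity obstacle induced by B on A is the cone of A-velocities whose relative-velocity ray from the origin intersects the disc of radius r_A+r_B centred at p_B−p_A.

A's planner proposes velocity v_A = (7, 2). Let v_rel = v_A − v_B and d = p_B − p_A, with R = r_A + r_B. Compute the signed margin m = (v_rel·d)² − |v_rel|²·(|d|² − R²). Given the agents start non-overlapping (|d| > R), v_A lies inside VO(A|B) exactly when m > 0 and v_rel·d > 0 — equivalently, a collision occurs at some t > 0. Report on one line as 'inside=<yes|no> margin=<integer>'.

d = (-7, 6),  |d|² = 85;  R = 2+7 = 9,  c = 85−9² = 4
v_rel = (-1, -3),  |v_rel|² = 10;  v_rel·d = (-1)·(-7) + (-3)·(6) = -11
10·t² + 22·t + 4 = 0  ⇒  m = (-11)² − 10·4 = 81
m = 81 > 0,  v_rel·d = -11 < 0  ⇒  outside

inside=no margin=81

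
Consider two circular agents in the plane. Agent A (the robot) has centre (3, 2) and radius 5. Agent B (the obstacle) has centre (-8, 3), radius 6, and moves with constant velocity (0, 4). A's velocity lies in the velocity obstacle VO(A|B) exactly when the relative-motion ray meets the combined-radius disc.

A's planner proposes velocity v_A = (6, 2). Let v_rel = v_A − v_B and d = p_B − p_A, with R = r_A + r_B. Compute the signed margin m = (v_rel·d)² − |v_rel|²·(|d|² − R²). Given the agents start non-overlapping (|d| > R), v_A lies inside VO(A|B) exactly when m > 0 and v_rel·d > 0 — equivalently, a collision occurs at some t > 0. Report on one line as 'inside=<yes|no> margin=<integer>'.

d = (-11, 1),  |d|² = 122;  R = 5+6 = 11,  c = 122−11² = 1
v_rel = (6, -2),  |v_rel|² = 40;  v_rel·d = (6)·(-11) + (-2)·(1) = -68
40·t² + 136·t + 1 = 0  ⇒  m = (-68)² − 40·1 = 4584
m = 4584 > 0,  v_rel·d = -68 < 0  ⇒  outside

inside=no margin=4584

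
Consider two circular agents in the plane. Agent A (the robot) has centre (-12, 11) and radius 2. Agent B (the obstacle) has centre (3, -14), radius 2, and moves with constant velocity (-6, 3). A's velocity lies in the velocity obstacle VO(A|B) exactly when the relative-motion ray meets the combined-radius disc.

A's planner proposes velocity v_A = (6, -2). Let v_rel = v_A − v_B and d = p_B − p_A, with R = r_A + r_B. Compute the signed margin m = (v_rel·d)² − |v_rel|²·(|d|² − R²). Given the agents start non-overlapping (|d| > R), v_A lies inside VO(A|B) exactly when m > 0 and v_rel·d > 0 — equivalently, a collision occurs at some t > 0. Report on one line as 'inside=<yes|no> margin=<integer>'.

d = (15, -25),  |d|² = 850;  R = 2+2 = 4,  c = 850−4² = 834
v_rel = (12, -5),  |v_rel|² = 169;  v_rel·d = (12)·(15) + (-5)·(-25) = 305
169·t² − 610·t + 834 = 0  ⇒  m = 305² − 169·834 = -47921
m = -47921 < 0,  v_rel·d = 305 > 0  ⇒  outside

inside=no margin=-47921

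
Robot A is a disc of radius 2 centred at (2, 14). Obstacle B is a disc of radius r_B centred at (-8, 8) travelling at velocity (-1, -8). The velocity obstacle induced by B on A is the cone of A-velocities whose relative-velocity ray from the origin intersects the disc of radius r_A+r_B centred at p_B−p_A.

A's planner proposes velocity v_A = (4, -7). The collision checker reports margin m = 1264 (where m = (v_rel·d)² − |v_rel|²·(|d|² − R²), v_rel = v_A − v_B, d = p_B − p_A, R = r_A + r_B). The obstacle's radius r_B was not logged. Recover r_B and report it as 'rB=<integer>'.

m = 1264
d = (-10, -6);  v_rel = (5, 1),  |v_rel|² = 26
v_rel×d = (5)·(-6) − (1)·(-10) = -20
since m = R²·26 − (-20)²:  R² = (400 + 1264) / 26 = 64
R = √64 = 8  ⇒  r_B = 8 − 2 = 6

rB=6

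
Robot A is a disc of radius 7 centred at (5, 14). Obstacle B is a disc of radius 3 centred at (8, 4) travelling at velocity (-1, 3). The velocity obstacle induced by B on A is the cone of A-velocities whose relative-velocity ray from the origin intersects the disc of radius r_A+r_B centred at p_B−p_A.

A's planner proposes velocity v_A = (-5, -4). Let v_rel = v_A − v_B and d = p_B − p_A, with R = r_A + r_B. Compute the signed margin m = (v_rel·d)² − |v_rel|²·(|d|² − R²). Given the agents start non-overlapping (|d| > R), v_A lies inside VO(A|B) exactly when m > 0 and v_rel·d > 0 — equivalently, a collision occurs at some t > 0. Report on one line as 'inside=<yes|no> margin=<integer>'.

d = (3, -10),  |d|² = 109;  R = 7+3 = 10,  c = 109−10² = 9
v_rel = (-4, -7),  |v_rel|² = 65;  v_rel·d = (-4)·(3) + (-7)·(-10) = 58
65·t² − 116·t + 9 = 0  ⇒  m = 58² − 65·9 = 2779
m = 2779 > 0,  v_rel·d = 58 > 0  ⇒  inside

inside=yes margin=2779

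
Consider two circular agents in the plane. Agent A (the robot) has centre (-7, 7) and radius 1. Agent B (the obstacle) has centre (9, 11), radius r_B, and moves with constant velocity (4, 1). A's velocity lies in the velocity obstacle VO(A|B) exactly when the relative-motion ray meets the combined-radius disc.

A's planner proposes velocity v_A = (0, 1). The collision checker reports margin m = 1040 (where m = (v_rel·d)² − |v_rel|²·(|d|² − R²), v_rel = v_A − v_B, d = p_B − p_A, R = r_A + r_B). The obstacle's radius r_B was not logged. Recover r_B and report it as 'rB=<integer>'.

m = 1040
d = (16, 4);  v_rel = (-4, 0),  |v_rel|² = 16
v_rel×d = (-4)·(4) − (0)·(16) = -16
since m = R²·16 − (-16)²:  R² = (256 + 1040) / 16 = 81
R = √81 = 9  ⇒  r_B = 9 − 1 = 8

rB=8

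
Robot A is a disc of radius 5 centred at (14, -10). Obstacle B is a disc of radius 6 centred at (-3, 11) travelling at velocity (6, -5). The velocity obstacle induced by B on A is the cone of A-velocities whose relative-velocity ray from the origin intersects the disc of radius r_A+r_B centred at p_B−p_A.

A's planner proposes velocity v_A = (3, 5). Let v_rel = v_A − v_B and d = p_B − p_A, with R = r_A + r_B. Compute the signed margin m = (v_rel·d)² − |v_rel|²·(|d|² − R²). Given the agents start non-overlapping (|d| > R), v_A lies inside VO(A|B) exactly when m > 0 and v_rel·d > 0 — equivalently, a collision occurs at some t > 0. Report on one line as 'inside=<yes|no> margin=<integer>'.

d = (-17, 21),  |d|² = 730;  R = 5+6 = 11,  c = 730−11² = 609
v_rel = (-3, 10),  |v_rel|² = 109;  v_rel·d = (-3)·(-17) + (10)·(21) = 261
109·t² − 522·t + 609 = 0  ⇒  m = 261² − 109·609 = 1740
m = 1740 > 0,  v_rel·d = 261 > 0  ⇒  inside

inside=yes margin=1740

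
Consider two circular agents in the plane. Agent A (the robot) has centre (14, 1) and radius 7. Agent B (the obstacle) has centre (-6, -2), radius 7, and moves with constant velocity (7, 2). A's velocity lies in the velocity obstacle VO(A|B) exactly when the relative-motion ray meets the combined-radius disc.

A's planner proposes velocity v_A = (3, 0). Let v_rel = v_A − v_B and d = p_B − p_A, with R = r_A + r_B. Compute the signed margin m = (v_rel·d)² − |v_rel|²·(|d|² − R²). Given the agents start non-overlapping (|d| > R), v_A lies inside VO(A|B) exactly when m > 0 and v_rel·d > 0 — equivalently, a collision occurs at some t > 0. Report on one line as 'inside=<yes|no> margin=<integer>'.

d = (-20, -3),  |d|² = 409;  R = 7+7 = 14,  c = 409−14² = 213
v_rel = (-4, -2),  |v_rel|² = 20;  v_rel·d = (-4)·(-20) + (-2)·(-3) = 86
20·t² − 172·t + 213 = 0  ⇒  m = 86² − 20·213 = 3136
m = 3136 > 0,  v_rel·d = 86 > 0  ⇒  inside

inside=yes margin=3136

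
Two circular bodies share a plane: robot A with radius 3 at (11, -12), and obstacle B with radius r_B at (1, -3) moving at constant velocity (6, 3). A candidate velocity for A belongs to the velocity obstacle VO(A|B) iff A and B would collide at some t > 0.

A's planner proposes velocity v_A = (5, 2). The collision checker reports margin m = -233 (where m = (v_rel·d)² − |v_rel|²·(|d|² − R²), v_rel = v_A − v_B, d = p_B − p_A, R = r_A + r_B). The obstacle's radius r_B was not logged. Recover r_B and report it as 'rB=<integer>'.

m = -233
d = (-10, 9);  v_rel = (-1, -1),  |v_rel|² = 2
v_rel×d = (-1)·(9) − (-1)·(-10) = -19
since m = R²·2 − (-19)²:  R² = (361 + -233) / 2 = 64
R = √64 = 8  ⇒  r_B = 8 − 3 = 5

rB=5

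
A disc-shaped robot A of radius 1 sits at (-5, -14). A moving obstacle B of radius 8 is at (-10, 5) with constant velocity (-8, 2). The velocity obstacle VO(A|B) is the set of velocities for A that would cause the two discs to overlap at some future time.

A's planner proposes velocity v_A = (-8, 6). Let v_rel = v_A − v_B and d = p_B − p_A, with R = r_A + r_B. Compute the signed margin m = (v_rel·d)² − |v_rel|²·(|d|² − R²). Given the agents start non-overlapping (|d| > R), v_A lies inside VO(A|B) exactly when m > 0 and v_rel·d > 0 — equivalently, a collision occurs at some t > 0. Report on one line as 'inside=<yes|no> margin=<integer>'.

d = (-5, 19),  |d|² = 386;  R = 1+8 = 9,  c = 386−9² = 305
v_rel = (0, 4),  |v_rel|² = 16;  v_rel·d = (0)·(-5) + (4)·(19) = 76
16·t² − 152·t + 305 = 0  ⇒  m = 76² − 16·305 = 896
m = 896 > 0,  v_rel·d = 76 > 0  ⇒  inside

inside=yes margin=896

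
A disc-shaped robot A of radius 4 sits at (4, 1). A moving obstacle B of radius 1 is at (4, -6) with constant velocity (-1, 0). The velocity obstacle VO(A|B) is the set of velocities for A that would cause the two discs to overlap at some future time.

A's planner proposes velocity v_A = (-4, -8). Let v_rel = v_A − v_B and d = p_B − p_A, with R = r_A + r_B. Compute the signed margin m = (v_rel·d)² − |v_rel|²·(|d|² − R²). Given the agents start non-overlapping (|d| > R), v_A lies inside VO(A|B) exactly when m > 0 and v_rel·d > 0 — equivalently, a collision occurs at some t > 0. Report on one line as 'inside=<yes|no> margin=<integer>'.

d = (0, -7),  |d|² = 49;  R = 4+1 = 5,  c = 49−5² = 24
v_rel = (-3, -8),  |v_rel|² = 73;  v_rel·d = (-3)·(0) + (-8)·(-7) = 56
73·t² − 112·t + 24 = 0  ⇒  m = 56² − 73·24 = 1384
m = 1384 > 0,  v_rel·d = 56 > 0  ⇒  inside

inside=yes margin=1384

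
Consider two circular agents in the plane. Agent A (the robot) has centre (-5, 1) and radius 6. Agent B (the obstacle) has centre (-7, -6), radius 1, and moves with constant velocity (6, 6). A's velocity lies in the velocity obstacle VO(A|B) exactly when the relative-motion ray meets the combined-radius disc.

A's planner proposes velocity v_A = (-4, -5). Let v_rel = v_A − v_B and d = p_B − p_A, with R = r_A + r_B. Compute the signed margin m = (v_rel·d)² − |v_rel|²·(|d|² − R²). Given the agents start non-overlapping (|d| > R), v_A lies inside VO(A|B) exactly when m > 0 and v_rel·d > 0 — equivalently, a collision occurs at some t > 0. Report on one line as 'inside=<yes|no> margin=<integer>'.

d = (-2, -7),  |d|² = 53;  R = 6+1 = 7,  c = 53−7² = 4
v_rel = (-10, -11),  |v_rel|² = 221;  v_rel·d = (-10)·(-2) + (-11)·(-7) = 97
221·t² − 194·t + 4 = 0  ⇒  m = 97² − 221·4 = 8525
m = 8525 > 0,  v_rel·d = 97 > 0  ⇒  inside

inside=yes margin=8525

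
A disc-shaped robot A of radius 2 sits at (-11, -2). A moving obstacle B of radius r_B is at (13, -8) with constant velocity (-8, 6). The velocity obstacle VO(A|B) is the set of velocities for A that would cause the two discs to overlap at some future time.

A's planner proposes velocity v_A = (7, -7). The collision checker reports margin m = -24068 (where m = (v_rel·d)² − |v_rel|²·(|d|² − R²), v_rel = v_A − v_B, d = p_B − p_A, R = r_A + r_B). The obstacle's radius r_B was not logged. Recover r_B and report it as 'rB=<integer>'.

m = -24068
d = (24, -6);  v_rel = (15, -13),  |v_rel|² = 394
v_rel×d = (15)·(-6) − (-13)·(24) = 222
since m = R²·394 − 222²:  R² = (49284 + -24068) / 394 = 64
R = √64 = 8  ⇒  r_B = 8 − 2 = 6

rB=6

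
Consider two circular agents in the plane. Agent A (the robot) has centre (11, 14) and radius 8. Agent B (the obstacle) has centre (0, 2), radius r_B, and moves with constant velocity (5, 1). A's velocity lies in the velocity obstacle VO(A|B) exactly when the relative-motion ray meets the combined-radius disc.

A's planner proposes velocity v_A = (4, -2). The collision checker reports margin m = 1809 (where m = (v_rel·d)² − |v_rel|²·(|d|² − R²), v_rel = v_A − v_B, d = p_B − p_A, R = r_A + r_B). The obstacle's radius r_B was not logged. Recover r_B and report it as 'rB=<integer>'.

m = 1809
d = (-11, -12);  v_rel = (-1, -3),  |v_rel|² = 10
v_rel×d = (-1)·(-12) − (-3)·(-11) = -21
since m = R²·10 − (-21)²:  R² = (441 + 1809) / 10 = 225
R = √225 = 15  ⇒  r_B = 15 − 8 = 7

rB=7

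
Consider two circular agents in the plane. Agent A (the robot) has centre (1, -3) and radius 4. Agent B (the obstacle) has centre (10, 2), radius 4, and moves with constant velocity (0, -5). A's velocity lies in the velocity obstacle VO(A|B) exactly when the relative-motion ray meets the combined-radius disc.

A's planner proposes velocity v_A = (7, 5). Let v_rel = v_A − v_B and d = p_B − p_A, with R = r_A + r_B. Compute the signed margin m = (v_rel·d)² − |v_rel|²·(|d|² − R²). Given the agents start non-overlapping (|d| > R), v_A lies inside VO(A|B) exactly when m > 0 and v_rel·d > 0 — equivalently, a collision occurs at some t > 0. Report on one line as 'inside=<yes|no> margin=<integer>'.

d = (9, 5),  |d|² = 106;  R = 4+4 = 8,  c = 106−8² = 42
v_rel = (7, 10),  |v_rel|² = 149;  v_rel·d = (7)·(9) + (10)·(5) = 113
149·t² − 226·t + 42 = 0  ⇒  m = 113² − 149·42 = 6511
m = 6511 > 0,  v_rel·d = 113 > 0  ⇒  inside

inside=yes margin=6511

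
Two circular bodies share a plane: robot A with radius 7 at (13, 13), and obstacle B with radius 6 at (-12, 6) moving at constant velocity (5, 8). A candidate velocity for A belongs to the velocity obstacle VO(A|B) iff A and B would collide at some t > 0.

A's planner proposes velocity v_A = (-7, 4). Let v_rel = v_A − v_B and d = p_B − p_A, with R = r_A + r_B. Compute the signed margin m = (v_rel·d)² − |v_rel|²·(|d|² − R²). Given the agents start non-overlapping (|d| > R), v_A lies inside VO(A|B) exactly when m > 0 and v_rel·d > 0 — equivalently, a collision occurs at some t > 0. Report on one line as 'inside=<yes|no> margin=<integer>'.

d = (-25, -7),  |d|² = 674;  R = 7+6 = 13,  c = 674−13² = 505
v_rel = (-12, -4),  |v_rel|² = 160;  v_rel·d = (-12)·(-25) + (-4)·(-7) = 328
160·t² − 656·t + 505 = 0  ⇒  m = 328² − 160·505 = 26784
m = 26784 > 0,  v_rel·d = 328 > 0  ⇒  inside

inside=yes margin=26784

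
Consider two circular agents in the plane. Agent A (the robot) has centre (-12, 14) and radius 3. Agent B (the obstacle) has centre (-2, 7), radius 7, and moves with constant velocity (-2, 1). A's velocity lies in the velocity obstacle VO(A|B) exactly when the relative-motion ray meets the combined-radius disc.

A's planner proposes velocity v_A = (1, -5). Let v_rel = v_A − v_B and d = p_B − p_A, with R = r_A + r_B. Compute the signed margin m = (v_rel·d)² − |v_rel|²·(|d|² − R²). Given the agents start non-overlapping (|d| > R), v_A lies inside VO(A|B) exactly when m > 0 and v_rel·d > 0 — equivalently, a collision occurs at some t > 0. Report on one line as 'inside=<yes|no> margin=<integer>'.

d = (10, -7),  |d|² = 149;  R = 3+7 = 10,  c = 149−10² = 49
v_rel = (3, -6),  |v_rel|² = 45;  v_rel·d = (3)·(10) + (-6)·(-7) = 72
45·t² − 144·t + 49 = 0  ⇒  m = 72² − 45·49 = 2979
m = 2979 > 0,  v_rel·d = 72 > 0  ⇒  inside

inside=yes margin=2979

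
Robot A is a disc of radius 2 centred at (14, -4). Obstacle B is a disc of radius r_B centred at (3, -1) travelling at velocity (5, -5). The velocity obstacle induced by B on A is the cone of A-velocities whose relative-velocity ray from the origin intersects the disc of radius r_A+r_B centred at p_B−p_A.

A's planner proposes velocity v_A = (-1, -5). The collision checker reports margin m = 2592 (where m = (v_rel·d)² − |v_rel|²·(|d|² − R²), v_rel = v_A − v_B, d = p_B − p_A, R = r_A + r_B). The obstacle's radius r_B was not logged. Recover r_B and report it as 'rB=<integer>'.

m = 2592
d = (-11, 3);  v_rel = (-6, 0),  |v_rel|² = 36
v_rel×d = (-6)·(3) − (0)·(-11) = -18
since m = R²·36 − (-18)²:  R² = (324 + 2592) / 36 = 81
R = √81 = 9  ⇒  r_B = 9 − 2 = 7

rB=7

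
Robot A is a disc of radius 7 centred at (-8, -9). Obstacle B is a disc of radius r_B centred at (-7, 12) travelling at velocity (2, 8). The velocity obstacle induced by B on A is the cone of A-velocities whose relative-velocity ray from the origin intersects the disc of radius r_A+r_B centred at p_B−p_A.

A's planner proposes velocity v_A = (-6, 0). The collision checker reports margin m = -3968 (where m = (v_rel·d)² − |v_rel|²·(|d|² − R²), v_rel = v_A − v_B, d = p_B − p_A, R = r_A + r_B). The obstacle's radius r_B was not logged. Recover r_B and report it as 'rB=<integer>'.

m = -3968
d = (1, 21);  v_rel = (-8, -8),  |v_rel|² = 128
v_rel×d = (-8)·(21) − (-8)·(1) = -160
since m = R²·128 − (-160)²:  R² = (25600 + -3968) / 128 = 169
R = √169 = 13  ⇒  r_B = 13 − 7 = 6

rB=6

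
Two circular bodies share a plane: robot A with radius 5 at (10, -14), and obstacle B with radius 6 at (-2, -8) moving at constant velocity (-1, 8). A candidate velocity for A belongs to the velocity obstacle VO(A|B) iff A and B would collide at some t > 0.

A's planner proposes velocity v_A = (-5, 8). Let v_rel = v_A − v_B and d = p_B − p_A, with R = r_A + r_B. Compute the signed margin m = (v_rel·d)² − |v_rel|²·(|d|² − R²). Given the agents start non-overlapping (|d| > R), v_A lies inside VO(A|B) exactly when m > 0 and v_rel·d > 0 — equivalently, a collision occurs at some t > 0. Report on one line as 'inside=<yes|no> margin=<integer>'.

d = (-12, 6),  |d|² = 180;  R = 5+6 = 11,  c = 180−11² = 59
v_rel = (-4, 0),  |v_rel|² = 16;  v_rel·d = (-4)·(-12) + (0)·(6) = 48
16·t² − 96·t + 59 = 0  ⇒  m = 48² − 16·59 = 1360
m = 1360 > 0,  v_rel·d = 48 > 0  ⇒  inside

inside=yes margin=1360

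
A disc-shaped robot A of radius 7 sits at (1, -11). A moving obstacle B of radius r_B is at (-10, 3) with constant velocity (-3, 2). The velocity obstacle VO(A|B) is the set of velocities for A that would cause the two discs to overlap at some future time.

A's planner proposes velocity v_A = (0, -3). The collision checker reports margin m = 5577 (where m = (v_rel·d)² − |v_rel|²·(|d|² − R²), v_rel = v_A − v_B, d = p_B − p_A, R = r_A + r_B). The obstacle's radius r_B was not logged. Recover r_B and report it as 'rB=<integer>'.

m = 5577
d = (-11, 14);  v_rel = (3, -5),  |v_rel|² = 34
v_rel×d = (3)·(14) − (-5)·(-11) = -13
since m = R²·34 − (-13)²:  R² = (169 + 5577) / 34 = 169
R = √169 = 13  ⇒  r_B = 13 − 7 = 6

rB=6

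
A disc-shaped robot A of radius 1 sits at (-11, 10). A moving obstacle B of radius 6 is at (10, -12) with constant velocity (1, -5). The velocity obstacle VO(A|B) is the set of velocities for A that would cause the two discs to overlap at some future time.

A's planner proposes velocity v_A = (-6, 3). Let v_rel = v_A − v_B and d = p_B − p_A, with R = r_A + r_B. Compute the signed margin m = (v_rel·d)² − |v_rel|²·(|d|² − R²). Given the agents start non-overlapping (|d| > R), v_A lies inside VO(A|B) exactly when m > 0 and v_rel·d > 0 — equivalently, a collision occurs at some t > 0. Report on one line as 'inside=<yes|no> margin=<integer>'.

d = (21, -22),  |d|² = 925;  R = 1+6 = 7,  c = 925−7² = 876
v_rel = (-7, 8),  |v_rel|² = 113;  v_rel·d = (-7)·(21) + (8)·(-22) = -323
113·t² + 646·t + 876 = 0  ⇒  m = (-323)² − 113·876 = 5341
m = 5341 > 0,  v_rel·d = -323 < 0  ⇒  outside

inside=no margin=5341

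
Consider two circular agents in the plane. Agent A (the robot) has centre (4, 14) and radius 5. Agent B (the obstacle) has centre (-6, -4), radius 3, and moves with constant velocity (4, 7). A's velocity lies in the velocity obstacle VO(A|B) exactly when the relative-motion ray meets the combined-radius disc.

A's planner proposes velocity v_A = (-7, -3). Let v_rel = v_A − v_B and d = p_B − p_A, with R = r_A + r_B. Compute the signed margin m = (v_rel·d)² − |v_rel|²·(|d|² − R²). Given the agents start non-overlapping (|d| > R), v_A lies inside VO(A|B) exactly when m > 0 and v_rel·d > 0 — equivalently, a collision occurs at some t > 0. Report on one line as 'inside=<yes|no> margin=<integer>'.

d = (-10, -18),  |d|² = 424;  R = 5+3 = 8,  c = 424−8² = 360
v_rel = (-11, -10),  |v_rel|² = 221;  v_rel·d = (-11)·(-10) + (-10)·(-18) = 290
221·t² − 580·t + 360 = 0  ⇒  m = 290² − 221·360 = 4540
m = 4540 > 0,  v_rel·d = 290 > 0  ⇒  inside

inside=yes margin=4540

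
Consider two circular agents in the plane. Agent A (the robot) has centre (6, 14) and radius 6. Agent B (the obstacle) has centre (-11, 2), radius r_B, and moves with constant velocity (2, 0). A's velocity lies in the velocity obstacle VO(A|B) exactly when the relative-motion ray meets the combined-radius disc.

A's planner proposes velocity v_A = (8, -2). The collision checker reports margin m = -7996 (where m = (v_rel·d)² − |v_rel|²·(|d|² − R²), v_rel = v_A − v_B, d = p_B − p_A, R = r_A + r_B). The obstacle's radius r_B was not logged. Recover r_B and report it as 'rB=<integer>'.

m = -7996
d = (-17, -12);  v_rel = (6, -2),  |v_rel|² = 40
v_rel×d = (6)·(-12) − (-2)·(-17) = -106
since m = R²·40 − (-106)²:  R² = (11236 + -7996) / 40 = 81
R = √81 = 9  ⇒  r_B = 9 − 6 = 3

rB=3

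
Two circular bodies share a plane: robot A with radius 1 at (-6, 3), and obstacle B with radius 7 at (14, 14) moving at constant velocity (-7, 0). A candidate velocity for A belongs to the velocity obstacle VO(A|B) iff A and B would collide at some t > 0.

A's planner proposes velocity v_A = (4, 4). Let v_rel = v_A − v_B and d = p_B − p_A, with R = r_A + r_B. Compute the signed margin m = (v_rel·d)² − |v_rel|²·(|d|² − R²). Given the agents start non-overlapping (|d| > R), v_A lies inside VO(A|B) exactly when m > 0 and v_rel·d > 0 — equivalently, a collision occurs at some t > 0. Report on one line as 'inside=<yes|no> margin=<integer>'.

d = (20, 11),  |d|² = 521;  R = 1+7 = 8,  c = 521−8² = 457
v_rel = (11, 4),  |v_rel|² = 137;  v_rel·d = (11)·(20) + (4)·(11) = 264
137·t² − 528·t + 457 = 0  ⇒  m = 264² − 137·457 = 7087
m = 7087 > 0,  v_rel·d = 264 > 0  ⇒  inside

inside=yes margin=7087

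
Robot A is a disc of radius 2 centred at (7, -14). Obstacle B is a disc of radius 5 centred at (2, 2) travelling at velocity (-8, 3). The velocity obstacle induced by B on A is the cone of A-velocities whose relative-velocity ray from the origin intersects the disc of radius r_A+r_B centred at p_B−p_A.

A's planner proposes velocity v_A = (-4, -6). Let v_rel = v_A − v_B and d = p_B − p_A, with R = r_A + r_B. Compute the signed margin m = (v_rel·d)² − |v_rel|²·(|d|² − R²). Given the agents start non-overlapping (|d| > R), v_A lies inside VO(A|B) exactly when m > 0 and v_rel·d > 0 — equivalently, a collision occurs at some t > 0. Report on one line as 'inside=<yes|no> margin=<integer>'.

d = (-5, 16),  |d|² = 281;  R = 2+5 = 7,  c = 281−7² = 232
v_rel = (4, -9),  |v_rel|² = 97;  v_rel·d = (4)·(-5) + (-9)·(16) = -164
97·t² + 328·t + 232 = 0  ⇒  m = (-164)² − 97·232 = 4392
m = 4392 > 0,  v_rel·d = -164 < 0  ⇒  outside

inside=no margin=4392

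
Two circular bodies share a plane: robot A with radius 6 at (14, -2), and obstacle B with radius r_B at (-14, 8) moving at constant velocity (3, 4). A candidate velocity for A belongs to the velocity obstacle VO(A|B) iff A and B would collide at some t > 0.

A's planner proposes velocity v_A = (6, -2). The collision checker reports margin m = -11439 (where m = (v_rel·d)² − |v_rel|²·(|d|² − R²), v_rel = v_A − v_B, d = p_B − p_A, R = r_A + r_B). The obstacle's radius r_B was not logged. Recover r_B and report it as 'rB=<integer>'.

m = -11439
d = (-28, 10);  v_rel = (3, -6),  |v_rel|² = 45
v_rel×d = (3)·(10) − (-6)·(-28) = -138
since m = R²·45 − (-138)²:  R² = (19044 + -11439) / 45 = 169
R = √169 = 13  ⇒  r_B = 13 − 6 = 7

rB=7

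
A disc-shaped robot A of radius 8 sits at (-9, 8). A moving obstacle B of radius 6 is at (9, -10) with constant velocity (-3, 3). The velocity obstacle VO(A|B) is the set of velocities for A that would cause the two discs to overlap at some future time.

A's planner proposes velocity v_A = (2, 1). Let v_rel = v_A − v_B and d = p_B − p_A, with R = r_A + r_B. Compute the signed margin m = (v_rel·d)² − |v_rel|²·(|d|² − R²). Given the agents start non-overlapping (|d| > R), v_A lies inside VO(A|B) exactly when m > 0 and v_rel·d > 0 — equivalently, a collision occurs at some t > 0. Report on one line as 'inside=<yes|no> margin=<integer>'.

d = (18, -18),  |d|² = 648;  R = 8+6 = 14,  c = 648−14² = 452
v_rel = (5, -2),  |v_rel|² = 29;  v_rel·d = (5)·(18) + (-2)·(-18) = 126
29·t² − 252·t + 452 = 0  ⇒  m = 126² − 29·452 = 2768
m = 2768 > 0,  v_rel·d = 126 > 0  ⇒  inside

inside=yes margin=2768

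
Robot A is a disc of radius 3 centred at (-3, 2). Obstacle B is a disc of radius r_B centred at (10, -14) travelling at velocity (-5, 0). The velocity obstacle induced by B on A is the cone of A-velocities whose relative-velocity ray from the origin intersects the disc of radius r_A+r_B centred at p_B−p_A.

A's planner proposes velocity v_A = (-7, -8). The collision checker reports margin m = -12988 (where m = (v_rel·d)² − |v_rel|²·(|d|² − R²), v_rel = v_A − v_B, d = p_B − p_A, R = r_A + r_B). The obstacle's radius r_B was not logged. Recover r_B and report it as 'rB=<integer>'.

m = -12988
d = (13, -16);  v_rel = (-2, -8),  |v_rel|² = 68
v_rel×d = (-2)·(-16) − (-8)·(13) = 136
since m = R²·68 − 136²:  R² = (18496 + -12988) / 68 = 81
R = √81 = 9  ⇒  r_B = 9 − 3 = 6

rB=6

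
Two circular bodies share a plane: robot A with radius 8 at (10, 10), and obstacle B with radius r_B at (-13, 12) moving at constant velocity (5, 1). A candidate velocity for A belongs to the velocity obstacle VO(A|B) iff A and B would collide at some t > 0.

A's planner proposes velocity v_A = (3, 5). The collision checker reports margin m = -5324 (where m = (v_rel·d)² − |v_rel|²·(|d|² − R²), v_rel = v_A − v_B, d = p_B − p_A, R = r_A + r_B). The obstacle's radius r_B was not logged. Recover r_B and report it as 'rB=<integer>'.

m = -5324
d = (-23, 2);  v_rel = (-2, 4),  |v_rel|² = 20
v_rel×d = (-2)·(2) − (4)·(-23) = 88
since m = R²·20 − 88²:  R² = (7744 + -5324) / 20 = 121
R = √121 = 11  ⇒  r_B = 11 − 8 = 3

rB=3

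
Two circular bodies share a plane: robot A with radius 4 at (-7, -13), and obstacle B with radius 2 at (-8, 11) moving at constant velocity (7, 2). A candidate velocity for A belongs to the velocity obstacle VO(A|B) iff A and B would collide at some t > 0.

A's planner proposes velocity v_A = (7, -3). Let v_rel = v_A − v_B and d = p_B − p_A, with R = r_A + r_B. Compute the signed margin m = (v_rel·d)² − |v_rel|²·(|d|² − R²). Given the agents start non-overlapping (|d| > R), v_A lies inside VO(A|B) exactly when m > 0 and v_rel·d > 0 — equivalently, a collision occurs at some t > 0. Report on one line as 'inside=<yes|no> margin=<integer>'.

d = (-1, 24),  |d|² = 577;  R = 4+2 = 6,  c = 577−6² = 541
v_rel = (0, -5),  |v_rel|² = 25;  v_rel·d = (0)·(-1) + (-5)·(24) = -120
25·t² + 240·t + 541 = 0  ⇒  m = (-120)² − 25·541 = 875
m = 875 > 0,  v_rel·d = -120 < 0  ⇒  outside

inside=no margin=875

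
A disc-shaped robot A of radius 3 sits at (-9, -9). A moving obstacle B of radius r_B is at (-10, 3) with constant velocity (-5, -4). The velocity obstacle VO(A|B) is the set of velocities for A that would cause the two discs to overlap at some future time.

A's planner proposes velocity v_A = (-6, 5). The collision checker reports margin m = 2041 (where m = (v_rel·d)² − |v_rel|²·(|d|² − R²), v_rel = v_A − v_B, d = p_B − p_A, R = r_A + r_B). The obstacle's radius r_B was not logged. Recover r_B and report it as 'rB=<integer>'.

m = 2041
d = (-1, 12);  v_rel = (-1, 9),  |v_rel|² = 82
v_rel×d = (-1)·(12) − (9)·(-1) = -3
since m = R²·82 − (-3)²:  R² = (9 + 2041) / 82 = 25
R = √25 = 5  ⇒  r_B = 5 − 3 = 2

rB=2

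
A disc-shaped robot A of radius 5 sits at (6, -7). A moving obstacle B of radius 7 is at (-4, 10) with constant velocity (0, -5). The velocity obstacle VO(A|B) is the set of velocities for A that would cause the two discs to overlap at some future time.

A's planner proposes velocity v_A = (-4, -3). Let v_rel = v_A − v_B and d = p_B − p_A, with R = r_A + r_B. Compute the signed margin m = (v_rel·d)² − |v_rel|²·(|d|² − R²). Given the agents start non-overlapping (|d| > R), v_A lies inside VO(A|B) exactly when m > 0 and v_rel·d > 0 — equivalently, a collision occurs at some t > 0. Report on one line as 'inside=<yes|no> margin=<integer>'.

d = (-10, 17),  |d|² = 389;  R = 5+7 = 12,  c = 389−12² = 245
v_rel = (-4, 2),  |v_rel|² = 20;  v_rel·d = (-4)·(-10) + (2)·(17) = 74
20·t² − 148·t + 245 = 0  ⇒  m = 74² − 20·245 = 576
m = 576 > 0,  v_rel·d = 74 > 0  ⇒  inside

inside=yes margin=576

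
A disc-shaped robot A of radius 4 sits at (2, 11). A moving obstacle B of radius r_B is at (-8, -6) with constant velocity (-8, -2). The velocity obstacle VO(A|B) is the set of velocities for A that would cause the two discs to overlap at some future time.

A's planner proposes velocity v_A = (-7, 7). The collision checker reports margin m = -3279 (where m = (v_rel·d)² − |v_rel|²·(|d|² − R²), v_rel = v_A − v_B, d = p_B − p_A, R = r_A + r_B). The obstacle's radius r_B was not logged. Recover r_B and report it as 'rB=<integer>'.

m = -3279
d = (-10, -17);  v_rel = (1, 9),  |v_rel|² = 82
v_rel×d = (1)·(-17) − (9)·(-10) = 73
since m = R²·82 − 73²:  R² = (5329 + -3279) / 82 = 25
R = √25 = 5  ⇒  r_B = 5 − 4 = 1

rB=1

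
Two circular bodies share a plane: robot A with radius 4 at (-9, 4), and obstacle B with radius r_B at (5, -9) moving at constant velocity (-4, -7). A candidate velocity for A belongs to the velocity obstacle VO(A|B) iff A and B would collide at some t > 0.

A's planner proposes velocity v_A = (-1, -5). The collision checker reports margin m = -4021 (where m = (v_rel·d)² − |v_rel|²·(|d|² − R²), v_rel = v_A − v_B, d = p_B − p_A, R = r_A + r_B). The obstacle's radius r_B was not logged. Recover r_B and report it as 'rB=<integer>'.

m = -4021
d = (14, -13);  v_rel = (3, 2),  |v_rel|² = 13
v_rel×d = (3)·(-13) − (2)·(14) = -67
since m = R²·13 − (-67)²:  R² = (4489 + -4021) / 13 = 36
R = √36 = 6  ⇒  r_B = 6 − 4 = 2

rB=2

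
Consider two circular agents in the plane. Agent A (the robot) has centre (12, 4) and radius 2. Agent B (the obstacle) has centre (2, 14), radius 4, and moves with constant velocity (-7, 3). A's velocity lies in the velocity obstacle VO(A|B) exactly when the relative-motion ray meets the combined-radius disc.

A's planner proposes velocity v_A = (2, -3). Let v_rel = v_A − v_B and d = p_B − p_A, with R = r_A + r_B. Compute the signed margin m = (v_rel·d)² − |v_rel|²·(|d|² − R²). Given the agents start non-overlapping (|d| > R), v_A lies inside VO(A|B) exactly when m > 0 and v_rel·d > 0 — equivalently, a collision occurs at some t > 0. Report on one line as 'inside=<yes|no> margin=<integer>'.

d = (-10, 10),  |d|² = 200;  R = 2+4 = 6,  c = 200−6² = 164
v_rel = (9, -6),  |v_rel|² = 117;  v_rel·d = (9)·(-10) + (-6)·(10) = -150
117·t² + 300·t + 164 = 0  ⇒  m = (-150)² − 117·164 = 3312
m = 3312 > 0,  v_rel·d = -150 < 0  ⇒  outside

inside=no margin=3312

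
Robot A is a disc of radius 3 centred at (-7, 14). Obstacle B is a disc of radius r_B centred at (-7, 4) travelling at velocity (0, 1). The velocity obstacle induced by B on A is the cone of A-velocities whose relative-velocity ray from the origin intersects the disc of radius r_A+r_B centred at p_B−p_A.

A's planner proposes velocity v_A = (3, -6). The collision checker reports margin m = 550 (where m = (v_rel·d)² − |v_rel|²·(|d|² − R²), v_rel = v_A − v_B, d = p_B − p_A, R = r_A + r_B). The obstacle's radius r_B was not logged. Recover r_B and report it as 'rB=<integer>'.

m = 550
d = (0, -10);  v_rel = (3, -7),  |v_rel|² = 58
v_rel×d = (3)·(-10) − (-7)·(0) = -30
since m = R²·58 − (-30)²:  R² = (900 + 550) / 58 = 25
R = √25 = 5  ⇒  r_B = 5 − 3 = 2

rB=2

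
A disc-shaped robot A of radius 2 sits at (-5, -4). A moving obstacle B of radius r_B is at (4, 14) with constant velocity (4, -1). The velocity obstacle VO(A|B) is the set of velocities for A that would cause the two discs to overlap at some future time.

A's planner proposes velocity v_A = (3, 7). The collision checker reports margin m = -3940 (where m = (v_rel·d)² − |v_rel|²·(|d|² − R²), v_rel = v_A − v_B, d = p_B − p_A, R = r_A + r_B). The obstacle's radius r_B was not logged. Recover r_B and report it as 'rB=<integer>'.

m = -3940
d = (9, 18);  v_rel = (-1, 8),  |v_rel|² = 65
v_rel×d = (-1)·(18) − (8)·(9) = -90
since m = R²·65 − (-90)²:  R² = (8100 + -3940) / 65 = 64
R = √64 = 8  ⇒  r_B = 8 − 2 = 6

rB=6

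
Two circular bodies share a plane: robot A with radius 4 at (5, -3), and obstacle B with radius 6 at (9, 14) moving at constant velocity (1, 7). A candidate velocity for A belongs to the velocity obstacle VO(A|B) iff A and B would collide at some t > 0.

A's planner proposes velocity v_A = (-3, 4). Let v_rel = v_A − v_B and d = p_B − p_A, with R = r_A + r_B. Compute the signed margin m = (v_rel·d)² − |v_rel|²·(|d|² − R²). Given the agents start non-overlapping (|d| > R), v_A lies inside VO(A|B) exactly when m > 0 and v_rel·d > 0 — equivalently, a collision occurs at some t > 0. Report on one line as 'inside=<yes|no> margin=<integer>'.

d = (4, 17),  |d|² = 305;  R = 4+6 = 10,  c = 305−10² = 205
v_rel = (-4, -3),  |v_rel|² = 25;  v_rel·d = (-4)·(4) + (-3)·(17) = -67
25·t² + 134·t + 205 = 0  ⇒  m = (-67)² − 25·205 = -636
m = -636 < 0,  v_rel·d = -67 < 0  ⇒  outside

inside=no margin=-636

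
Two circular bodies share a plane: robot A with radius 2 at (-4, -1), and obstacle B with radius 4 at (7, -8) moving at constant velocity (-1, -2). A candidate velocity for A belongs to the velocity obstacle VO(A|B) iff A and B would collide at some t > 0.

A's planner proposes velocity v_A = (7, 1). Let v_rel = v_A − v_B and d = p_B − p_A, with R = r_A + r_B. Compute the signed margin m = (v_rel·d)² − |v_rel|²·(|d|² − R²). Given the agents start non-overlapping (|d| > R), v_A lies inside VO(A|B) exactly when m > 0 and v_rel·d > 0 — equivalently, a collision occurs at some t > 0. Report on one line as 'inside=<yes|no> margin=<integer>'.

d = (11, -7),  |d|² = 170;  R = 2+4 = 6,  c = 170−6² = 134
v_rel = (8, 3),  |v_rel|² = 73;  v_rel·d = (8)·(11) + (3)·(-7) = 67
73·t² − 134·t + 134 = 0  ⇒  m = 67² − 73·134 = -5293
m = -5293 < 0,  v_rel·d = 67 > 0  ⇒  outside

inside=no margin=-5293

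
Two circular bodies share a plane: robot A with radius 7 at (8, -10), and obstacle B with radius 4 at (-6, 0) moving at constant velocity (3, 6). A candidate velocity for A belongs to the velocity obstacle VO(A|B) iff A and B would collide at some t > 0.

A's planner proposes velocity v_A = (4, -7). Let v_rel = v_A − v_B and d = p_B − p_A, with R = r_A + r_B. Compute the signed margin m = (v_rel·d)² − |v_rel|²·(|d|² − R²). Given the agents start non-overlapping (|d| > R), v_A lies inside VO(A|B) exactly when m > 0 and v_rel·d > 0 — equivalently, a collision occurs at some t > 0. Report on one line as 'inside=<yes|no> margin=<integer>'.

d = (-14, 10),  |d|² = 296;  R = 7+4 = 11,  c = 296−11² = 175
v_rel = (1, -13),  |v_rel|² = 170;  v_rel·d = (1)·(-14) + (-13)·(10) = -144
170·t² + 288·t + 175 = 0  ⇒  m = (-144)² − 170·175 = -9014
m = -9014 < 0,  v_rel·d = -144 < 0  ⇒  outside

inside=no margin=-9014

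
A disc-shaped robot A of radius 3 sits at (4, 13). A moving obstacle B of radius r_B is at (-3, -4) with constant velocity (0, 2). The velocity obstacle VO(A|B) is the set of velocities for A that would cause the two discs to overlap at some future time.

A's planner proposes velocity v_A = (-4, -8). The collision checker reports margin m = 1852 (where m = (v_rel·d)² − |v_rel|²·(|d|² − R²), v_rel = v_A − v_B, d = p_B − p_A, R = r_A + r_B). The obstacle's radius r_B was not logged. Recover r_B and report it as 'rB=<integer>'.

m = 1852
d = (-7, -17);  v_rel = (-4, -10),  |v_rel|² = 116
v_rel×d = (-4)·(-17) − (-10)·(-7) = -2
since m = R²·116 − (-2)²:  R² = (4 + 1852) / 116 = 16
R = √16 = 4  ⇒  r_B = 4 − 3 = 1

rB=1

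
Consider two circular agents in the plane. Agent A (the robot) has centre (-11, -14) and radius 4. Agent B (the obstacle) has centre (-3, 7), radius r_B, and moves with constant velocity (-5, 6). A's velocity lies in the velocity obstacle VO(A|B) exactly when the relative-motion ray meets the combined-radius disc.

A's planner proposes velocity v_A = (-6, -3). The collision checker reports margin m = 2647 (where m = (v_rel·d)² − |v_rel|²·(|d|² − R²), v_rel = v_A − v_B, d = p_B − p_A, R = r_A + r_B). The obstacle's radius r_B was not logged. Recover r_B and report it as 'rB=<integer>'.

m = 2647
d = (8, 21);  v_rel = (-1, -9),  |v_rel|² = 82
v_rel×d = (-1)·(21) − (-9)·(8) = 51
since m = R²·82 − 51²:  R² = (2601 + 2647) / 82 = 64
R = √64 = 8  ⇒  r_B = 8 − 4 = 4

rB=4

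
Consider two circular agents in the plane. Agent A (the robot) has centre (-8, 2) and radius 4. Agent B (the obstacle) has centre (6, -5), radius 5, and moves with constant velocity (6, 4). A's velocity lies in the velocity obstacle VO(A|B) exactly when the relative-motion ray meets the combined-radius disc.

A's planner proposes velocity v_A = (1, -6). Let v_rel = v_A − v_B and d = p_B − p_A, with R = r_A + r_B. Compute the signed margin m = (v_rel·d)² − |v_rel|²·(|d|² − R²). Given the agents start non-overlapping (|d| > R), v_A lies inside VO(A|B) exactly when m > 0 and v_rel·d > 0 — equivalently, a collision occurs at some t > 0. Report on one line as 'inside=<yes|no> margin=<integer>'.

d = (14, -7),  |d|² = 245;  R = 4+5 = 9,  c = 245−9² = 164
v_rel = (-5, -10),  |v_rel|² = 125;  v_rel·d = (-5)·(14) + (-10)·(-7) = 0
125·t² − 0·t + 164 = 0  ⇒  m = 0² − 125·164 = -20500
m = -20500 < 0,  v_rel·d = 0 = 0  ⇒  outside

inside=no margin=-20500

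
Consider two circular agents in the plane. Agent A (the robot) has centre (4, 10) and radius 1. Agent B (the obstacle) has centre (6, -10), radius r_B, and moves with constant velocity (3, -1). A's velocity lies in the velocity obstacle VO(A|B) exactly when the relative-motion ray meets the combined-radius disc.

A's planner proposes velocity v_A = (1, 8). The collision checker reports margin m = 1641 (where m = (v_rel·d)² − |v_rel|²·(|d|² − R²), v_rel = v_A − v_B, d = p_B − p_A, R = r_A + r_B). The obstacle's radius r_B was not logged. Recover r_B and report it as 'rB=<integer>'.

m = 1641
d = (2, -20);  v_rel = (-2, 9),  |v_rel|² = 85
v_rel×d = (-2)·(-20) − (9)·(2) = 22
since m = R²·85 − 22²:  R² = (484 + 1641) / 85 = 25
R = √25 = 5  ⇒  r_B = 5 − 1 = 4

rB=4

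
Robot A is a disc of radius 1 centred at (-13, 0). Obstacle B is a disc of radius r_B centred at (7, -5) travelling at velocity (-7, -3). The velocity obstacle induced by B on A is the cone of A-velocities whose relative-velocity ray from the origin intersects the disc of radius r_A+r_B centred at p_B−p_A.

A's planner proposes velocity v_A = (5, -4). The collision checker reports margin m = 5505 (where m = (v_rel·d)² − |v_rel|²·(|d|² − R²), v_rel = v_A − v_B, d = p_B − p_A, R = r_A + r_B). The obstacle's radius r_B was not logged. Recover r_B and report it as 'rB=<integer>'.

m = 5505
d = (20, -5);  v_rel = (12, -1),  |v_rel|² = 145
v_rel×d = (12)·(-5) − (-1)·(20) = -40
since m = R²·145 − (-40)²:  R² = (1600 + 5505) / 145 = 49
R = √49 = 7  ⇒  r_B = 7 − 1 = 6

rB=6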